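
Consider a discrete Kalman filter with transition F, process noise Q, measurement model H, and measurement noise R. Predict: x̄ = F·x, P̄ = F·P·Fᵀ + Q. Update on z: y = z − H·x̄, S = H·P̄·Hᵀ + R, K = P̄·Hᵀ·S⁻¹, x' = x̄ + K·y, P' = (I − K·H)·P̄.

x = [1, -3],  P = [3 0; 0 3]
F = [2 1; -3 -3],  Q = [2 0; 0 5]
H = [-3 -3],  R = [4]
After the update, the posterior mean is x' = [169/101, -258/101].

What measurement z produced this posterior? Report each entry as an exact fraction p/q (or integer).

x̄ = F·x = [-1, 6]
P̄ = F·P·Fᵀ + Q = [17 -27; -27 59]
S = H·P̄·Hᵀ + R = [202]
K = P̄·Hᵀ·S⁻¹ = [15/101; -48/101]
x' − x̄ = [270/101, -864/101] = K·y
y = (KᵀK)⁻¹·Kᵀ·(x' − x̄) = [18]
z = y + H·x̄ = [18] + [-15] = [3]

z = [3]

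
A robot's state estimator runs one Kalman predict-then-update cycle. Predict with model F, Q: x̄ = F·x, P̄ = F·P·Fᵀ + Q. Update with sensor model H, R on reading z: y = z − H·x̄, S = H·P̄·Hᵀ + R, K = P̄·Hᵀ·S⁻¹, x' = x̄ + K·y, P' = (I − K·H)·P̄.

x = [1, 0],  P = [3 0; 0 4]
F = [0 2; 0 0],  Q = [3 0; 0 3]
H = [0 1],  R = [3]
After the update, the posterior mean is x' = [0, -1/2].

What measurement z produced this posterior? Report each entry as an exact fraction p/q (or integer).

z = [-1]

x̄ = F·x = [0, 0]
P̄ = F·P·Fᵀ + Q = [19 0; 0 3]
S = H·P̄·Hᵀ + R = [6]
K = P̄·Hᵀ·S⁻¹ = [0; 1/2]
x' − x̄ = [0, -1/2] = K·y
y = (KᵀK)⁻¹·Kᵀ·(x' − x̄) = [-1]
z = y + H·x̄ = [-1] + [0] = [-1]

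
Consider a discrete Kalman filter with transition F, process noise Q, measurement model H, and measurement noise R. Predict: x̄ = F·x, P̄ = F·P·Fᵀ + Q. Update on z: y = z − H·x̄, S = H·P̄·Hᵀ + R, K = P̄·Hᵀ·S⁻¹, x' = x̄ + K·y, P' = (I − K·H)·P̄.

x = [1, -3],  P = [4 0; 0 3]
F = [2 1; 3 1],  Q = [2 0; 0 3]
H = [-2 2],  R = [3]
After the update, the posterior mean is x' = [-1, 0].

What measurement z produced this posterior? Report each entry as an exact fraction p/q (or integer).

z = [2]

x̄ = F·x = [-1, 0]
P̄ = F·P·Fᵀ + Q = [21 27; 27 42]
S = H·P̄·Hᵀ + R = [39]
K = P̄·Hᵀ·S⁻¹ = [4/13; 10/13]
x' − x̄ = [0, 0] = K·y
y = (KᵀK)⁻¹·Kᵀ·(x' − x̄) = [0]
z = y + H·x̄ = [0] + [2] = [2]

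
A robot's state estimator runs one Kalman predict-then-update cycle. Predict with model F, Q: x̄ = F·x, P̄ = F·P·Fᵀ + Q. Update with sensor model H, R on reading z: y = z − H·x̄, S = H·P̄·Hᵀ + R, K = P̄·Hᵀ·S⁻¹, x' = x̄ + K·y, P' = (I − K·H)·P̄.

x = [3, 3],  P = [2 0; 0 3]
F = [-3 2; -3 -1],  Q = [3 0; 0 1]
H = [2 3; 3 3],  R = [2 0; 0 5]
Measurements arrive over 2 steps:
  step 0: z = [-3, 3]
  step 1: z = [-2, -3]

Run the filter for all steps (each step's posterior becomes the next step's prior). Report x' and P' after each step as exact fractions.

step 0: x̄ = F·x = [-3, -12]
step 0: P̄ = F·P·Fᵀ + Q = [33 12; 12 22]
step 0: y = z − H·x̄ = [39, 48]
step 0: S = H·P̄·Hᵀ + R = [476 576; 576 716]
step 0: K = P̄·Hᵀ·S⁻¹ = [-591/1130 1377/2260; 711/1130 -411/1130]
step 0: x' = x̄ + K·y = [6609/1130, -5559/1130]
step 0: P' = (I − K·H)·P̄ = [9249/2260 -3477/1130; -3477/1130 1396/565]
step 1: x̄ = F·x = [-6189/226, -7134/565]
step 1: P̄ = F·P·Fᵀ + Q = [39161/452 18587/452; 18587/452 49361/2260]
step 1: y = z − H·x̄ = [51217/565, 132249/1130]
step 1: S = H·P̄·Hᵀ + R = [2347209/2260 753276/565; 753276/565 972656/565]
step 1: K = P̄·Hᵀ·S⁻¹ = [-46412/1474335 1942369/7863120; 360277/1474335 -312667/3931560]
step 1: x' = x̄ + K·y = [-62673169/47178720, 5134027/23589360]
step 1: P' = (I − K·H)·P̄ = [30620719/23589360 -10454437/11794680; -10454437/11794680 4445551/5897340]

step 0: x' = [6609/1130, -5559/1130], P' = [9249/2260 -3477/1130; -3477/1130 1396/565]
step 1: x' = [-62673169/47178720, 5134027/23589360], P' = [30620719/23589360 -10454437/11794680; -10454437/11794680 4445551/5897340]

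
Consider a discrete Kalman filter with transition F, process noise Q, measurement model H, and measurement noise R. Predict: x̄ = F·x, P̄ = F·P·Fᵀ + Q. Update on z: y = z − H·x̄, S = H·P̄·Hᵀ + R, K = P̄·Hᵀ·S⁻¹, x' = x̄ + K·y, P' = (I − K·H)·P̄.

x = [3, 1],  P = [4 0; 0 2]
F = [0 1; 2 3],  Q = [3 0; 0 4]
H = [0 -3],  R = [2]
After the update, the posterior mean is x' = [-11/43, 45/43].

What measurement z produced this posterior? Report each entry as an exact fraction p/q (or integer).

x̄ = F·x = [1, 9]
P̄ = F·P·Fᵀ + Q = [5 6; 6 38]
S = H·P̄·Hᵀ + R = [344]
K = P̄·Hᵀ·S⁻¹ = [-9/172; -57/172]
x' − x̄ = [-54/43, -342/43] = K·y
y = (KᵀK)⁻¹·Kᵀ·(x' − x̄) = [24]
z = y + H·x̄ = [24] + [-27] = [-3]

z = [-3]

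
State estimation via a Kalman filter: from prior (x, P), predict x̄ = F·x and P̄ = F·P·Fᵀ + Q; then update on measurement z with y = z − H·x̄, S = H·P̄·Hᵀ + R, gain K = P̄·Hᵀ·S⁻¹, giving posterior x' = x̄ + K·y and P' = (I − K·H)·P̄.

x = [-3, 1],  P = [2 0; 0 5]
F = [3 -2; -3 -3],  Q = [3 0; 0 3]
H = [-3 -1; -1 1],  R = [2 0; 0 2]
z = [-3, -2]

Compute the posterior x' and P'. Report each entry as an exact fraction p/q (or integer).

x̄ = F·x = [-11, 6]
P̄ = F·P·Fᵀ + Q = [41 12; 12 66]
y = z − H·x̄ = [-30, -19]
S = H·P̄·Hᵀ + R = [509 33; 33 85]
K = P̄·Hᵀ·S⁻¹ = [-5259/21088 -5153/21088; -2613/10544 7713/10544]
x' = x̄ + K·y = [23709/21088, -4893/10544]
P' = (I − K·H)·P̄ = [2603/10544 -1275/5272; -1275/5272 3219/2636]

x' = [23709/21088, -4893/10544]
P' = [2603/10544 -1275/5272; -1275/5272 3219/2636]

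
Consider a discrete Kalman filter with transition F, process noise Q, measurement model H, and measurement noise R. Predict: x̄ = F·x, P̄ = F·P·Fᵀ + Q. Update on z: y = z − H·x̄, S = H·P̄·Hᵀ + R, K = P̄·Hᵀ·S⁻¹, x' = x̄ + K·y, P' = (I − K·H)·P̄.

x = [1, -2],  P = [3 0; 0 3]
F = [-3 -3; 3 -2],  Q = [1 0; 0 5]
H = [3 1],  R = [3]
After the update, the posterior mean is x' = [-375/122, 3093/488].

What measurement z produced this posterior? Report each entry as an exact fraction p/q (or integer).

z = [-3]

x̄ = F·x = [3, 7]
P̄ = F·P·Fᵀ + Q = [55 -9; -9 44]
S = H·P̄·Hᵀ + R = [488]
K = P̄·Hᵀ·S⁻¹ = [39/122; 17/488]
x' − x̄ = [-741/122, -323/488] = K·y
y = (KᵀK)⁻¹·Kᵀ·(x' − x̄) = [-19]
z = y + H·x̄ = [-19] + [16] = [-3]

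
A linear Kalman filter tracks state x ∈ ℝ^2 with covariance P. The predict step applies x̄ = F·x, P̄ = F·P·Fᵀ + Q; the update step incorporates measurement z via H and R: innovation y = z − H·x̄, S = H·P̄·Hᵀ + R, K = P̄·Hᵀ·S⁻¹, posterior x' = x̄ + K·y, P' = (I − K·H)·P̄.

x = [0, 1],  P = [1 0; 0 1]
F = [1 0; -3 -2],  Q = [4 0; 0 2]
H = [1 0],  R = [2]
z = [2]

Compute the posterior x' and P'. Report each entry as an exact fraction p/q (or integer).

x' = [10/7, -20/7]
P' = [10/7 -6/7; -6/7 96/7]

x̄ = F·x = [0, -2]
P̄ = F·P·Fᵀ + Q = [5 -3; -3 15]
y = z − H·x̄ = [2]
S = H·P̄·Hᵀ + R = [7]
K = P̄·Hᵀ·S⁻¹ = [5/7; -3/7]
x' = x̄ + K·y = [10/7, -20/7]
P' = (I − K·H)·P̄ = [10/7 -6/7; -6/7 96/7]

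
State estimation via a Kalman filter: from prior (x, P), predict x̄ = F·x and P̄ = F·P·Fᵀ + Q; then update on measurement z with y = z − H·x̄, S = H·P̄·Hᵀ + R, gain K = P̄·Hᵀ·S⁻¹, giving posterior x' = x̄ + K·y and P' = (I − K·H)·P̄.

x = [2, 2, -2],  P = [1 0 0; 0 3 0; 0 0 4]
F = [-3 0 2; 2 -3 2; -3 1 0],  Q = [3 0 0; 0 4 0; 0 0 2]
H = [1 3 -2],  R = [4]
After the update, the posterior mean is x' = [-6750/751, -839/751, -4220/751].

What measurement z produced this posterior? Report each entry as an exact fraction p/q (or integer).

z = [-1]

x̄ = F·x = [-10, -6, -4]
P̄ = F·P·Fᵀ + Q = [28 10 9; 10 51 -15; 9 -15 14]
S = H·P̄·Hᵀ + R = [751]
K = P̄·Hᵀ·S⁻¹ = [40/751; 193/751; -64/751]
x' − x̄ = [760/751, 3667/751, -1216/751] = K·y
y = (KᵀK)⁻¹·Kᵀ·(x' − x̄) = [19]
z = y + H·x̄ = [19] + [-20] = [-1]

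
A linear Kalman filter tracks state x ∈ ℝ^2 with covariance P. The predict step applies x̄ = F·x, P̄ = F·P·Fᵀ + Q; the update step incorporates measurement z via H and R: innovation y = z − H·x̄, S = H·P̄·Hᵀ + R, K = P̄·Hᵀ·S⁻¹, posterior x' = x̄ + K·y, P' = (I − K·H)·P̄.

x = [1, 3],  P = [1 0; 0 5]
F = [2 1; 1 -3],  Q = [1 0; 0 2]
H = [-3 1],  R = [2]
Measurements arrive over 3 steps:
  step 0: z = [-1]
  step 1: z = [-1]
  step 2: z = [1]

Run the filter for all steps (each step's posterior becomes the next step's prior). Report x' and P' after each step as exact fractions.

step 0: x̄ = F·x = [5, -8]
step 0: P̄ = F·P·Fᵀ + Q = [10 -13; -13 48]
step 0: y = z − H·x̄ = [22]
step 0: S = H·P̄·Hᵀ + R = [218]
step 0: K = P̄·Hᵀ·S⁻¹ = [-43/218; 87/218]
step 0: x' = x̄ + K·y = [72/109, 85/109]
step 0: P' = (I − K·H)·P̄ = [331/218 907/218; 907/218 2895/218]
step 1: x̄ = F·x = [229/109, -183/109]
step 1: P̄ = F·P·Fᵀ + Q = [8065/218 -6279/109; -6279/109 10690/109]
step 1: y = z − H·x̄ = [761/109]
step 1: S = H·P̄·Hᵀ + R = [169749/218]
step 1: K = P̄·Hᵀ·S⁻¹ = [-12251/56583; 59054/169749]
step 1: x' = x̄ + K·y = [33344/56583, 127303/169749]
step 1: P' = (I − K·H)·P̄ = [9298/18861 59180/56583; 59180/56583 650728/169749]
step 2: x̄ = F·x = [327367/169749, -93959/56583]
step 2: P̄ = F·P·Fᵀ + Q = [1865365/169749 -890840/56583; -890840/56583 579388/18861]
step 2: y = z − H·x̄ = [53101/6287]
step 2: S = H·P̄·Hᵀ + R = [1421385/6287]
step 2: K = P̄·Hᵀ·S⁻¹ = [-61249/284277; 490076/1421385]
step 2: x' = x̄ + K·y = [278276/2558493, 5336929/4264155]
step 2: P' = (I − K·H)·P̄ = [1263770/2558493 896276/852831; 896276/852831 5461532/1421385]

step 0: x' = [72/109, 85/109], P' = [331/218 907/218; 907/218 2895/218]
step 1: x' = [33344/56583, 127303/169749], P' = [9298/18861 59180/56583; 59180/56583 650728/169749]
step 2: x' = [278276/2558493, 5336929/4264155], P' = [1263770/2558493 896276/852831; 896276/852831 5461532/1421385]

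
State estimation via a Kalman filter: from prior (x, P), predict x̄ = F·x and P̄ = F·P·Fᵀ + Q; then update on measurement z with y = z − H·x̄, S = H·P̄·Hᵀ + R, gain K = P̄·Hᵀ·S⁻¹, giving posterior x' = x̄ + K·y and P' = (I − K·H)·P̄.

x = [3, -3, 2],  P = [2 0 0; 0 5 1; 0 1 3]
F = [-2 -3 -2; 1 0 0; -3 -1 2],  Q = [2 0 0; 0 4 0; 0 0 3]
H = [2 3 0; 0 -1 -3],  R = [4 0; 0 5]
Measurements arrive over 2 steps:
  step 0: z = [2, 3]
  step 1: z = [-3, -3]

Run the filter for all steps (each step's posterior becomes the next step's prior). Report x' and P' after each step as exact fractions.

step 0: x̄ = F·x = [-1, 3, -2]
step 0: P̄ = F·P·Fᵀ + Q = [79 -4 11; -4 6 -6; 11 -6 34]
step 0: y = z − H·x̄ = [-5, 0]
step 0: S = H·P̄·Hᵀ + R = [326 -22; -22 281]
step 0: K = P̄·Hᵀ·S⁻¹ = [20194/45561 -3121/45561; 1537/45561 2066/45561; -494/45561 -15604/45561]
step 0: x' = x̄ + K·y = [-146531/45561, 128998/45561, -88652/45561]
step 0: P' = (I − K·H)·P̄ = [560486/45561 -346732/45561 120779/45561; -346732/45561 233204/45561 -81178/45561; 120779/45561 -81178/45561 53066/45561]
step 1: x̄ = F·x = [83372/45561, -146531/45561, 133291/45561]
step 1: P̄ = F·P·Fᵀ + Q = [475478/45561 -322334/45561 602482/45561; -322334/45561 742730/45561 -1093168/45561; 602482/45561 -1093168/45561 2421497/45561]
step 1: y = z − H·x̄ = [136166/45561, 116659/45561]
step 1: S = H·P̄·Hᵀ + R = [4900718/45561 4640098/45561; 4640098/45561 16205000/45561]
step 1: K = P̄·Hᵀ·S⁻¹ = [36385504/317627059 -39527557/317627059; 76217017/317627059 27898404/317627059; -54678093/635254118 -226266377/635254118]
step 1: x' = x̄ + K·y = [588758509/317627059, -722316111/317627059, 1115698737/635254118]
step 1: P' = (I − K·H)·P̄ = [2039149082/317627059 -1310918716/317627059 502852167/317627059; -1310918716/317627059 975568500/317627059 -371686840/317627059; 502852167/317627059 -371686840/317627059 624901855/635254118]

step 0: x' = [-146531/45561, 128998/45561, -88652/45561], P' = [560486/45561 -346732/45561 120779/45561; -346732/45561 233204/45561 -81178/45561; 120779/45561 -81178/45561 53066/45561]
step 1: x' = [588758509/317627059, -722316111/317627059, 1115698737/635254118], P' = [2039149082/317627059 -1310918716/317627059 502852167/317627059; -1310918716/317627059 975568500/317627059 -371686840/317627059; 502852167/317627059 -371686840/317627059 624901855/635254118]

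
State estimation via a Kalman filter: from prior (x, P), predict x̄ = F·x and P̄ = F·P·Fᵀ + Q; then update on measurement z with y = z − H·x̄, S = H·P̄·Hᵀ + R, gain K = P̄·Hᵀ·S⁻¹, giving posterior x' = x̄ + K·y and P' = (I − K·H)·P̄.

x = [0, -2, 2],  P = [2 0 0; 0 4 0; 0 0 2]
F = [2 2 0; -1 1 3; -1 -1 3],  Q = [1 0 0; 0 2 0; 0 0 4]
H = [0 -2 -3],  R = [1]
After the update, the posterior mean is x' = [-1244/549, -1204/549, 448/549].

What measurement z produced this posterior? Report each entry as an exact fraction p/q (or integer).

z = [2]

x̄ = F·x = [-4, 4, 8]
P̄ = F·P·Fᵀ + Q = [25 4 -12; 4 26 16; -12 16 28]
S = H·P̄·Hᵀ + R = [549]
K = P̄·Hᵀ·S⁻¹ = [28/549; -100/549; -116/549]
x' − x̄ = [952/549, -3400/549, -3944/549] = K·y
y = (KᵀK)⁻¹·Kᵀ·(x' − x̄) = [34]
z = y + H·x̄ = [34] + [-32] = [2]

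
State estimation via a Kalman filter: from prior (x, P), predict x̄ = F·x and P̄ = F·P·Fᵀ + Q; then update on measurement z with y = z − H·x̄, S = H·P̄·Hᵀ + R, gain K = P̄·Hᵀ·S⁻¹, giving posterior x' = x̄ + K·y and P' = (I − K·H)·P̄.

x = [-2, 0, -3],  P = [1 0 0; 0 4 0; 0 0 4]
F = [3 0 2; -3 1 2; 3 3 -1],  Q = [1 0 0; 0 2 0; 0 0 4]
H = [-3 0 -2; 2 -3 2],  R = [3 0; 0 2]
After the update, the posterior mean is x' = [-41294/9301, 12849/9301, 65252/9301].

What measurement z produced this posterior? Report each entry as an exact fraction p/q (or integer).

z = [-1, 1]

x̄ = F·x = [-12, 0, -3]
P̄ = F·P·Fᵀ + Q = [26 7 1; 7 31 -5; 1 -5 53]
S = H·P̄·Hᵀ + R = [461 -345; -345 581]
K = P̄·Hᵀ·S⁻¹ = [-35095/148816 -12387/148816; -4637/18602 -5603/18602; -10447/74408 9549/74408]
x' − x̄ = [70318/9301, 12849/9301, 93155/9301] = K·y
y = (KᵀK)⁻¹·Kᵀ·(x' − x̄) = [-43, 31]
z = y + H·x̄ = [-43, 31] + [42, -30] = [-1, 1]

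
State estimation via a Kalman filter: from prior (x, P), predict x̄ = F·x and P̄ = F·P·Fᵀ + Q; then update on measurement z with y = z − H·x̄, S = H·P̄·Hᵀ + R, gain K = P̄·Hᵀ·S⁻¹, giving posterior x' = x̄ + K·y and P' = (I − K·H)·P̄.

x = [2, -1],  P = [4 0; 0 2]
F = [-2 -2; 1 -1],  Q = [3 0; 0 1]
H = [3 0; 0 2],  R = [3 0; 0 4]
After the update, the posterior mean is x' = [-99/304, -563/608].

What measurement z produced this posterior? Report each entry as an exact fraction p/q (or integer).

x̄ = F·x = [-2, 3]
P̄ = F·P·Fᵀ + Q = [27 -4; -4 7]
S = H·P̄·Hᵀ + R = [246 -24; -24 32]
K = P̄·Hᵀ·S⁻¹ = [25/76 -1/304; -1/152 263/608]
x' − x̄ = [509/304, -2387/608] = K·y
y = (KᵀK)⁻¹·Kᵀ·(x' − x̄) = [5, -9]
z = y + H·x̄ = [5, -9] + [-6, 6] = [-1, -3]

z = [-1, -3]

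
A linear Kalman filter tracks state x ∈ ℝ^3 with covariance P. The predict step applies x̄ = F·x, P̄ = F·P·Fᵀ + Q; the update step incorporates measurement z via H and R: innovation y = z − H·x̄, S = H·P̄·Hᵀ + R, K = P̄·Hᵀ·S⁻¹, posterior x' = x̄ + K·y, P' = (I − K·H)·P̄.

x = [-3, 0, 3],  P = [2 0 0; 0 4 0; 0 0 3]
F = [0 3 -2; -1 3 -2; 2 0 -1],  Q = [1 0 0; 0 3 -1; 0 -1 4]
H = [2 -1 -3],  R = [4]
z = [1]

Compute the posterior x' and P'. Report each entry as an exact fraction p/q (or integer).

x̄ = F·x = [-6, -3, -9]
P̄ = F·P·Fᵀ + Q = [49 48 6; 48 53 1; 6 1 15]
y = z − H·x̄ = [-17]
S = H·P̄·Hᵀ + R = [130]
K = P̄·Hᵀ·S⁻¹ = [16/65; 4/13; -17/65]
x' = x̄ + K·y = [-662/65, -107/13, -296/65]
P' = (I − K·H)·P̄ = [2673/65 496/13 934/65; 496/13 529/13 149/13; 934/65 149/13 397/65]

x' = [-662/65, -107/13, -296/65]
P' = [2673/65 496/13 934/65; 496/13 529/13 149/13; 934/65 149/13 397/65]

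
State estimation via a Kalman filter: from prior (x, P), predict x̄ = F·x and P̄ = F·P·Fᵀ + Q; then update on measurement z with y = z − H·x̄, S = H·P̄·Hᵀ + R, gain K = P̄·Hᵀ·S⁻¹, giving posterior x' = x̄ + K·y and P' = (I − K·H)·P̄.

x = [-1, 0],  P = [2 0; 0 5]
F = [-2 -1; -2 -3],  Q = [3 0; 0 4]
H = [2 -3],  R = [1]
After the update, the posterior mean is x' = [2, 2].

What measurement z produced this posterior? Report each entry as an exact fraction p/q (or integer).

x̄ = F·x = [2, 2]
P̄ = F·P·Fᵀ + Q = [16 23; 23 57]
S = H·P̄·Hᵀ + R = [302]
K = P̄·Hᵀ·S⁻¹ = [-37/302; -125/302]
x' − x̄ = [0, 0] = K·y
y = (KᵀK)⁻¹·Kᵀ·(x' − x̄) = [0]
z = y + H·x̄ = [0] + [-2] = [-2]

z = [-2]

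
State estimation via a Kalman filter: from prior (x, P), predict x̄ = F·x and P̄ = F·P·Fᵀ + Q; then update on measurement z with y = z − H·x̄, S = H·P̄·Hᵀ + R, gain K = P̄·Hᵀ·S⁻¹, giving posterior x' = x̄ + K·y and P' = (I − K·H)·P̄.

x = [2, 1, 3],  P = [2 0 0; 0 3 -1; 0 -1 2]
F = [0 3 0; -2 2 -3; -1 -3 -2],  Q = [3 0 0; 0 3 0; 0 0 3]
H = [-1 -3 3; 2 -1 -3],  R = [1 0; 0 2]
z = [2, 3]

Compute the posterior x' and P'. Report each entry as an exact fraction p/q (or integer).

x̄ = F·x = [3, -11, -11]
P̄ = F·P·Fᵀ + Q = [30 27 -21; 27 53 -7; -21 -7 28]
y = z − H·x̄ = [5, -47]
S = H·P̄·Hᵀ + R = [1174 -519; -519 529]
K = P̄·Hᵀ·S⁻¹ = [-42222/351685 22398/351685; -19617/70337 -16321/70337; 4893/351685 -74312/351685]
x' = x̄ + K·y = [-208761/351685, -104705/70337, -351406/351685]
P' = (I − K·H)·P̄ = [1053714/351685 52557/70337 599949/351685; 52557/70337 26204/70337 37184/70337; 599949/351685 37184/70337 387534/351685]

x' = [-208761/351685, -104705/70337, -351406/351685]
P' = [1053714/351685 52557/70337 599949/351685; 52557/70337 26204/70337 37184/70337; 599949/351685 37184/70337 387534/351685]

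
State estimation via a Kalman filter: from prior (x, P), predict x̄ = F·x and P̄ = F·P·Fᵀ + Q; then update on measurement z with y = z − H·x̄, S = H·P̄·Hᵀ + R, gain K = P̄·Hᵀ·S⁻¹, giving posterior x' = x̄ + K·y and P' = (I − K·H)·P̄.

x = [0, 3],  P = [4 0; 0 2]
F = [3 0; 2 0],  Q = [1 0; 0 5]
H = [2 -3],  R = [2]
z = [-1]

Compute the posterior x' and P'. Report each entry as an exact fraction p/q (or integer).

x' = [-2/51, 5/17]
P' = [1883/51 418/17; 418/17 282/17]

x̄ = F·x = [0, 0]
P̄ = F·P·Fᵀ + Q = [37 24; 24 21]
y = z − H·x̄ = [-1]
S = H·P̄·Hᵀ + R = [51]
K = P̄·Hᵀ·S⁻¹ = [2/51; -5/17]
x' = x̄ + K·y = [-2/51, 5/17]
P' = (I − K·H)·P̄ = [1883/51 418/17; 418/17 282/17]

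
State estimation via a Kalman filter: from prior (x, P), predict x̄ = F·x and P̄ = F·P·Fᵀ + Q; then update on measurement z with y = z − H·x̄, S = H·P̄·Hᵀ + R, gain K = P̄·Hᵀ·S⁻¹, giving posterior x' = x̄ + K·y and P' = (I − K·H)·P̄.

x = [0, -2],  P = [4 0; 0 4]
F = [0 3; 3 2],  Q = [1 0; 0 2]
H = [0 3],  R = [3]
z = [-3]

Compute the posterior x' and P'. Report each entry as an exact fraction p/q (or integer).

x' = [-762/163, -166/163]
P' = [4303/163 24/163; 24/163 54/163]

x̄ = F·x = [-6, -4]
P̄ = F·P·Fᵀ + Q = [37 24; 24 54]
y = z − H·x̄ = [9]
S = H·P̄·Hᵀ + R = [489]
K = P̄·Hᵀ·S⁻¹ = [24/163; 54/163]
x' = x̄ + K·y = [-762/163, -166/163]
P' = (I − K·H)·P̄ = [4303/163 24/163; 24/163 54/163]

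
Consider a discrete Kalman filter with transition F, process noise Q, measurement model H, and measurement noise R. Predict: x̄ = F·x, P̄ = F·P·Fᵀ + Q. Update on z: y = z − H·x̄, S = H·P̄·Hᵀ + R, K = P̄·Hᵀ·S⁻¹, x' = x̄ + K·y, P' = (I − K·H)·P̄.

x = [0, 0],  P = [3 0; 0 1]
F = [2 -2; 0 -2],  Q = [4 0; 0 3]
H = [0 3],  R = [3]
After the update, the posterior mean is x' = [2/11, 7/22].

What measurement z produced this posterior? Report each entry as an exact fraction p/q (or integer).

x̄ = F·x = [0, 0]
P̄ = F·P·Fᵀ + Q = [20 4; 4 7]
S = H·P̄·Hᵀ + R = [66]
K = P̄·Hᵀ·S⁻¹ = [2/11; 7/22]
x' − x̄ = [2/11, 7/22] = K·y
y = (KᵀK)⁻¹·Kᵀ·(x' − x̄) = [1]
z = y + H·x̄ = [1] + [0] = [1]

z = [1]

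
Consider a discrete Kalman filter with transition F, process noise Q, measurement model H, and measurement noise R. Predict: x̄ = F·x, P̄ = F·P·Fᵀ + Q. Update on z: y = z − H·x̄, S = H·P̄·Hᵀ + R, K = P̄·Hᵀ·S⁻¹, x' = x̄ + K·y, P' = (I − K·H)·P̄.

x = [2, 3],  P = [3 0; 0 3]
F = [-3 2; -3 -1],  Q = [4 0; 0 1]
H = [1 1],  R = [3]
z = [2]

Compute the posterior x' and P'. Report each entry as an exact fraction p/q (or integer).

x' = [704/119, -499/119]
P' = [1021/119 -829/119; -829/119 985/119]

x̄ = F·x = [0, -9]
P̄ = F·P·Fᵀ + Q = [43 21; 21 31]
y = z − H·x̄ = [11]
S = H·P̄·Hᵀ + R = [119]
K = P̄·Hᵀ·S⁻¹ = [64/119; 52/119]
x' = x̄ + K·y = [704/119, -499/119]
P' = (I − K·H)·P̄ = [1021/119 -829/119; -829/119 985/119]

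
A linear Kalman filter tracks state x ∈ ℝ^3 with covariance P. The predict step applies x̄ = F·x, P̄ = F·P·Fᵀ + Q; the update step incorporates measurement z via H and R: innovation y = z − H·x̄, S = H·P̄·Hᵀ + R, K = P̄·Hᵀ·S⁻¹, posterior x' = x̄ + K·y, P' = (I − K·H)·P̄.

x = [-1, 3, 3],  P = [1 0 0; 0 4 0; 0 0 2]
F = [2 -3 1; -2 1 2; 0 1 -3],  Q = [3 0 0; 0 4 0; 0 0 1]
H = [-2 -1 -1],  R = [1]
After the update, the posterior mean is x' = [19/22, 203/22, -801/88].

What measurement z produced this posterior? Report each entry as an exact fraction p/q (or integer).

x̄ = F·x = [-8, 11, -6]
P̄ = F·P·Fᵀ + Q = [45 -12 -18; -12 20 -8; -18 -8 23]
S = H·P̄·Hᵀ + R = [88]
K = P̄·Hᵀ·S⁻¹ = [-15/22; 3/22; 21/88]
x' − x̄ = [195/22, -39/22, -273/88] = K·y
y = (KᵀK)⁻¹·Kᵀ·(x' − x̄) = [-13]
z = y + H·x̄ = [-13] + [11] = [-2]

z = [-2]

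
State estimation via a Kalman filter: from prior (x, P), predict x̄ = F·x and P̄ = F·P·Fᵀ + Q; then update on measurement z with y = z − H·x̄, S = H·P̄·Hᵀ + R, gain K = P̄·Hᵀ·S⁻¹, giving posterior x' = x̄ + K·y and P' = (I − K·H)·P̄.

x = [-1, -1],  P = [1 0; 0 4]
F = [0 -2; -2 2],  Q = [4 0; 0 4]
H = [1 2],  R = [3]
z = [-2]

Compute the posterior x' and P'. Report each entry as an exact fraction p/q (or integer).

x̄ = F·x = [2, 0]
P̄ = F·P·Fᵀ + Q = [20 -16; -16 24]
y = z − H·x̄ = [-4]
S = H·P̄·Hᵀ + R = [55]
K = P̄·Hᵀ·S⁻¹ = [-12/55; 32/55]
x' = x̄ + K·y = [158/55, -128/55]
P' = (I − K·H)·P̄ = [956/55 -496/55; -496/55 296/55]

x' = [158/55, -128/55]
P' = [956/55 -496/55; -496/55 296/55]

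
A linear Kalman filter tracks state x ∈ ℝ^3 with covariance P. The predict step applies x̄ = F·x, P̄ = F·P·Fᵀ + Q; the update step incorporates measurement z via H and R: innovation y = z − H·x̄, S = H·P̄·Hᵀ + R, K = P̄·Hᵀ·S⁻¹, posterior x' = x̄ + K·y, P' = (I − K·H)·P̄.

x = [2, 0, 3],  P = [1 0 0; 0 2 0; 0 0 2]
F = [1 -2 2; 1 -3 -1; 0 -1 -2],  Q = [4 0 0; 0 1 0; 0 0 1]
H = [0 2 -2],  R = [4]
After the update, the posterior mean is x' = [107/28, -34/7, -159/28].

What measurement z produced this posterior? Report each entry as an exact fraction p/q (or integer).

x̄ = F·x = [8, -1, -6]
P̄ = F·P·Fᵀ + Q = [21 9 -4; 9 22 10; -4 10 11]
S = H·P̄·Hᵀ + R = [56]
K = P̄·Hᵀ·S⁻¹ = [13/28; 3/7; -1/28]
x' − x̄ = [-117/28, -27/7, 9/28] = K·y
y = (KᵀK)⁻¹·Kᵀ·(x' − x̄) = [-9]
z = y + H·x̄ = [-9] + [10] = [1]

z = [1]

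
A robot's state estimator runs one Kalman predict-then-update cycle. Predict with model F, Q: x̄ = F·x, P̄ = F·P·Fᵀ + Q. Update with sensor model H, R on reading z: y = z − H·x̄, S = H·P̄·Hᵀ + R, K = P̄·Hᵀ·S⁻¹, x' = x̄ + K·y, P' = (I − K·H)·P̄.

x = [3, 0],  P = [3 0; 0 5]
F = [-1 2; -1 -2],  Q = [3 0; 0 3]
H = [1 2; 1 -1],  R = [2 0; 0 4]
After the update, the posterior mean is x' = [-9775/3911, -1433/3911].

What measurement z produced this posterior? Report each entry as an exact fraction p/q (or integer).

x̄ = F·x = [-3, -3]
P̄ = F·P·Fᵀ + Q = [26 -17; -17 26]
S = H·P̄·Hᵀ + R = [64 -43; -43 90]
K = P̄·Hᵀ·S⁻¹ = [1129/3911 2408/3911; 1301/3911 -1247/3911]
x' − x̄ = [1958/3911, 10300/3911] = K·y
y = (KᵀK)⁻¹·Kᵀ·(x' − x̄) = [6, -2]
z = y + H·x̄ = [6, -2] + [-9, 0] = [-3, -2]

z = [-3, -2]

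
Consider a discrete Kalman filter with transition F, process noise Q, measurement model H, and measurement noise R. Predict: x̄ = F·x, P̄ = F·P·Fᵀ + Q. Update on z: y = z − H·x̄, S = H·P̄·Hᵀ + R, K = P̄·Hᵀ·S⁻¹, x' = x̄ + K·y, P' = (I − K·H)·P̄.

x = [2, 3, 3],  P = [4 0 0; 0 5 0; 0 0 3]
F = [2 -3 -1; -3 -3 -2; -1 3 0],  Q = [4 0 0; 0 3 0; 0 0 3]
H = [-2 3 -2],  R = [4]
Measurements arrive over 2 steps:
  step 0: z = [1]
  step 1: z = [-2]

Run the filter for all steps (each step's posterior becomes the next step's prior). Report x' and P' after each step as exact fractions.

step 0: x̄ = F·x = [-8, -21, 7]
step 0: P̄ = F·P·Fᵀ + Q = [68 27 -53; 27 96 -33; -53 -33 52]
step 0: y = z − H·x̄ = [62]
step 0: S = H·P̄·Hᵀ + R = [996]
step 0: K = P̄·Hᵀ·S⁻¹ = [17/332; 25/83; -97/996]
step 0: x' = x̄ + K·y = [-801/166, -193/83, 479/498]
step 0: P' = (I − K·H)·P̄ = [21709/332 966/83 -15947/332; 966/83 468/83 -314/83; -15947/332 -314/83 42383/996]
step 1: x̄ = F·x = [-1811/498, 9725/498, -357/166]
step 1: P̄ = F·P·Fᵀ + Q = [387071/996 -206747/996 -37669/332; -206747/996 398555/996 737/332; -37669/332 737/332 16369/332]
step 1: y = z − H·x̄ = [-35935/498]
step 1: S = H·P̄·Hᵀ + R = [6886067/996]
step 1: K = P̄·Hᵀ·S⁻¹ = [-1168369/6886067; 1604737/6886067; 134433/6886067]
step 1: x' = x̄ + K·y = [59266411/6886067, 18676260/6886067, -24509694/6886067]
step 1: P' = (I − K·H)·P̄ = [1305532851/6886067 453063524/6886067 -623600827/6886067; 453063524/6886067 169975496/6886067 -201309754/6886067; -623600827/6886067 -201309754/6886067 321367330/6886067]

step 0: x' = [-801/166, -193/83, 479/498], P' = [21709/332 966/83 -15947/332; 966/83 468/83 -314/83; -15947/332 -314/83 42383/996]
step 1: x' = [59266411/6886067, 18676260/6886067, -24509694/6886067], P' = [1305532851/6886067 453063524/6886067 -623600827/6886067; 453063524/6886067 169975496/6886067 -201309754/6886067; -623600827/6886067 -201309754/6886067 321367330/6886067]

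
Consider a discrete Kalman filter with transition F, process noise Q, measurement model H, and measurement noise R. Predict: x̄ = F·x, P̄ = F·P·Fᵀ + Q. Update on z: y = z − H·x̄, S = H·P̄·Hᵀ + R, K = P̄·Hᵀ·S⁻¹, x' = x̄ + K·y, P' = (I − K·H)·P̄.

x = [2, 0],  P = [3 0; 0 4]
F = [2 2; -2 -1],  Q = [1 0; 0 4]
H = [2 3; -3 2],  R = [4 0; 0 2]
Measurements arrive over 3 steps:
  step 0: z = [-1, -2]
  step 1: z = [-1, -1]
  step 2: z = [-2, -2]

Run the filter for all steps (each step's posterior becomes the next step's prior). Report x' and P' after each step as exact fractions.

step 0: x̄ = F·x = [4, -4]
step 0: P̄ = F·P·Fᵀ + Q = [29 -20; -20 20]
step 0: y = z − H·x̄ = [3, 18]
step 0: S = H·P̄·Hᵀ + R = [60 46; 46 583]
step 0: K = P̄·Hᵀ·S⁻¹ = [1169/8216 -941/4108; 1765/8216 635/4108]
step 0: x' = x̄ + K·y = [2495/8216, -4709/8216]
step 0: P' = (I − K·H)·P̄ = [397/2054 125/2054; 125/2054 505/2054]
step 1: x̄ = F·x = [-1107/2054, -281/8216]
step 1: P̄ = F·P·Fᵀ + Q = [3331/1027 -1674/1027; -1674/1027 10809/2054]
step 1: y = z − H·x̄ = [1483/8216, -10469/4108]
step 1: S = H·P̄·Hᵀ + R = [91969/2054 20811/1027; 20811/1027 73739/1027]
step 1: K = P̄·Hᵀ·S⁻¹ = [776186/5759987 -1261167/5759987; 1205901/5759987 896274/5759987]
step 1: x' = x̄ + K·y = [249778/5759987, -2263436/5759987]
step 1: P' = (I − K·H)·P̄ = [1059730/5759987 328428/5759987; 328428/5759987 1388916/5759987]
step 2: x̄ = F·x = [-4027316/5759987, 1763880/5759987]
step 2: P̄ = F·P·Fᵀ + Q = [18181995/5759987 -8987320/5759987; -8987320/5759987 29981496/5759987]
step 2: y = z − H·x̄ = [-8756982/5759987, -27129682/5759987]
step 2: S = H·P̄·Hᵀ + R = [257753552/5759987 115733606/5759987; 115733606/5759987 402931753/5759987]
step 2: K = P̄·Hᵀ·S⁻¹ = [105741991/785269333 -171706807/785269333; 821998334/3926346665 610933892/3926346665]
step 2: x' = x̄ + K·y = [98931232/785269333, -2924843836/3926346665]
step 2: P' = (I − K·H)·P̄ = [144321290/785269333 44775128/785269333; 44775128/785269333 946747352/3926346665]

step 0: x' = [2495/8216, -4709/8216], P' = [397/2054 125/2054; 125/2054 505/2054]
step 1: x' = [249778/5759987, -2263436/5759987], P' = [1059730/5759987 328428/5759987; 328428/5759987 1388916/5759987]
step 2: x' = [98931232/785269333, -2924843836/3926346665], P' = [144321290/785269333 44775128/785269333; 44775128/785269333 946747352/3926346665]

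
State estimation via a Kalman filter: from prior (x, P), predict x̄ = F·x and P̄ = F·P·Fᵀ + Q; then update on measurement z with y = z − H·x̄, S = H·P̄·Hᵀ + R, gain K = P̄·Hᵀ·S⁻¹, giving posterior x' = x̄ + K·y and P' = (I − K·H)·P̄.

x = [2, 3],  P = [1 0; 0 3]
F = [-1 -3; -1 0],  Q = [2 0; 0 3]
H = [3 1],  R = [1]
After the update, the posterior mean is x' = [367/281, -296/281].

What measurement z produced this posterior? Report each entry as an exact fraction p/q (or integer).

z = [3]

x̄ = F·x = [-11, -2]
P̄ = F·P·Fᵀ + Q = [30 1; 1 4]
S = H·P̄·Hᵀ + R = [281]
K = P̄·Hᵀ·S⁻¹ = [91/281; 7/281]
x' − x̄ = [3458/281, 266/281] = K·y
y = (KᵀK)⁻¹·Kᵀ·(x' − x̄) = [38]
z = y + H·x̄ = [38] + [-35] = [3]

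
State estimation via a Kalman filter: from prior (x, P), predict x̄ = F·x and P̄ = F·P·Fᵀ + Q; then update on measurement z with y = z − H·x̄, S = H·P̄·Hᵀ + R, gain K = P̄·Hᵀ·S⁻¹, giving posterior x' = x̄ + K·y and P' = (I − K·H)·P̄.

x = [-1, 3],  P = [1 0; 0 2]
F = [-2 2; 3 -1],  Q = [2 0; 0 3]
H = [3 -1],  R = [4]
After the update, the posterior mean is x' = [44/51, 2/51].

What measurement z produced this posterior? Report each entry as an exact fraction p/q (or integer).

x̄ = F·x = [8, -6]
P̄ = F·P·Fᵀ + Q = [14 -10; -10 14]
S = H·P̄·Hᵀ + R = [204]
K = P̄·Hᵀ·S⁻¹ = [13/51; -11/51]
x' − x̄ = [-364/51, 308/51] = K·y
y = (KᵀK)⁻¹·Kᵀ·(x' − x̄) = [-28]
z = y + H·x̄ = [-28] + [30] = [2]

z = [2]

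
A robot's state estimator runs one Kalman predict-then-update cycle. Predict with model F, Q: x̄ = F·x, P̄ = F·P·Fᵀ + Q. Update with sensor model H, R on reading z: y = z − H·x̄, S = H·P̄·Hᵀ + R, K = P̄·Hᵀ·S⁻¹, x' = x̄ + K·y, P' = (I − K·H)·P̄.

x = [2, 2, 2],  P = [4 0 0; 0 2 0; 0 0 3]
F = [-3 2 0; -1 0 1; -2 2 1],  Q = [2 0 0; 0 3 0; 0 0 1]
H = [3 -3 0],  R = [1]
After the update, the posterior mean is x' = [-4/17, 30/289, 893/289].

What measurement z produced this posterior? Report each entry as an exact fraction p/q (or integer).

x̄ = F·x = [-2, 0, 2]
P̄ = F·P·Fᵀ + Q = [46 12 32; 12 10 11; 32 11 28]
S = H·P̄·Hᵀ + R = [289]
K = P̄·Hᵀ·S⁻¹ = [6/17; 6/289; 63/289]
x' − x̄ = [30/17, 30/289, 315/289] = K·y
y = (KᵀK)⁻¹·Kᵀ·(x' − x̄) = [5]
z = y + H·x̄ = [5] + [-6] = [-1]

z = [-1]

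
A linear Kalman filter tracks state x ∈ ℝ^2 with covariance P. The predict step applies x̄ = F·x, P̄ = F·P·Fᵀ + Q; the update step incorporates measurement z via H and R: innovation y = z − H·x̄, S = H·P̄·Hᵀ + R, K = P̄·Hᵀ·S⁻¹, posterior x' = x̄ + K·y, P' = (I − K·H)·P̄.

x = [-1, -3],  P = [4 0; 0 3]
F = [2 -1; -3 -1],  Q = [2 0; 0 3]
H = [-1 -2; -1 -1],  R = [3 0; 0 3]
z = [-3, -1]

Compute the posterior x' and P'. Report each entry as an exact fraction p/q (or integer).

x̄ = F·x = [1, 6]
P̄ = F·P·Fᵀ + Q = [21 -21; -21 42]
y = z − H·x̄ = [10, 6]
S = H·P̄·Hᵀ + R = [108 42; 42 24]
K = P̄·Hᵀ·S⁻¹ = [14/23 -49/46; -35/46 21/46]
x' = x̄ + K·y = [16/23, 26/23]
P' = (I − K·H)·P̄ = [189/23 -231/46; -231/46 84/23]

x' = [16/23, 26/23]
P' = [189/23 -231/46; -231/46 84/23]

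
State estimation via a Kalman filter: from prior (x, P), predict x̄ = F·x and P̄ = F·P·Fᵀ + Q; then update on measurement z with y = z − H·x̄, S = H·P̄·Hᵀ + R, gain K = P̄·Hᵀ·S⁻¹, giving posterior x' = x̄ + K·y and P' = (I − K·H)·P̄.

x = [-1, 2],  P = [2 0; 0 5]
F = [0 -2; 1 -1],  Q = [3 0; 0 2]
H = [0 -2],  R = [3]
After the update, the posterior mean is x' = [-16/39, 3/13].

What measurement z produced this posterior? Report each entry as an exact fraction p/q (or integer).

x̄ = F·x = [-4, -3]
P̄ = F·P·Fᵀ + Q = [23 10; 10 9]
S = H·P̄·Hᵀ + R = [39]
K = P̄·Hᵀ·S⁻¹ = [-20/39; -6/13]
x' − x̄ = [140/39, 42/13] = K·y
y = (KᵀK)⁻¹·Kᵀ·(x' − x̄) = [-7]
z = y + H·x̄ = [-7] + [6] = [-1]

z = [-1]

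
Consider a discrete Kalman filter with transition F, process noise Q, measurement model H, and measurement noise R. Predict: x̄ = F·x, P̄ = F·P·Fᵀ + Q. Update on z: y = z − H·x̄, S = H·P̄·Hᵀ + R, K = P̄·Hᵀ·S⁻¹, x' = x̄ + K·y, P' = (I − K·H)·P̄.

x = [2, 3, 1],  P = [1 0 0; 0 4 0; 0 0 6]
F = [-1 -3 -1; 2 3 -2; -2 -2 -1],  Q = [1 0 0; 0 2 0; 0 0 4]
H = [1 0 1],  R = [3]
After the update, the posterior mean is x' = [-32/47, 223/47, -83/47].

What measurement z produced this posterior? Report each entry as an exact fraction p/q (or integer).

z = [-2]

x̄ = F·x = [-12, 11, -11]
P̄ = F·P·Fᵀ + Q = [44 -26 32; -26 66 -16; 32 -16 30]
S = H·P̄·Hᵀ + R = [141]
K = P̄·Hᵀ·S⁻¹ = [76/141; -14/47; 62/141]
x' − x̄ = [532/47, -294/47, 434/47] = K·y
y = (KᵀK)⁻¹·Kᵀ·(x' − x̄) = [21]
z = y + H·x̄ = [21] + [-23] = [-2]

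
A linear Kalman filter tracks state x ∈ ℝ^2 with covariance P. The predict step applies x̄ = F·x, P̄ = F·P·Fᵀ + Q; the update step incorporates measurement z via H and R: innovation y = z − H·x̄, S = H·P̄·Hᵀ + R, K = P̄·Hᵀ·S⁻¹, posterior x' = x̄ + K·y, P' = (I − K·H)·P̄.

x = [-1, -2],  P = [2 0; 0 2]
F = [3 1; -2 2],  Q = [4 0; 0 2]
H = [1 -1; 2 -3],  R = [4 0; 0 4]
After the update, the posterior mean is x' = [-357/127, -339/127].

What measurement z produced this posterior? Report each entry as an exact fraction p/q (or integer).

x̄ = F·x = [-5, -2]
P̄ = F·P·Fᵀ + Q = [24 -8; -8 18]
S = H·P̄·Hᵀ + R = [62 142; 142 358]
K = P̄·Hᵀ·S⁻¹ = [77/127 -5/127; 79/254 -81/254]
x' − x̄ = [278/127, -85/127] = K·y
y = (KᵀK)⁻¹·Kᵀ·(x' − x̄) = [4, 6]
z = y + H·x̄ = [4, 6] + [-3, -4] = [1, 2]

z = [1, 2]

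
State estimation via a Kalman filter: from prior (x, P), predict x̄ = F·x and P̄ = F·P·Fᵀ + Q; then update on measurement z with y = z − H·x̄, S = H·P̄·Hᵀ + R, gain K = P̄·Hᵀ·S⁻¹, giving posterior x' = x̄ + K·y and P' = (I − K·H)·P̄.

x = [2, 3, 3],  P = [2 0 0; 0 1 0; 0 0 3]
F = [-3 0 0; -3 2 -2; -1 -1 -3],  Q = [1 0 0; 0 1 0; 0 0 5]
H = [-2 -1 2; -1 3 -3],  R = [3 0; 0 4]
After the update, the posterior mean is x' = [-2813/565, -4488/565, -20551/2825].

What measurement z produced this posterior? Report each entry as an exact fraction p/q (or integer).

z = [3, 2]

x̄ = F·x = [-6, -6, -14]
P̄ = F·P·Fᵀ + Q = [19 18 6; 18 35 22; 6 22 35]
S = H·P̄·Hᵀ + R = [190 -145; -145 185]
K = P̄·Hᵀ·S⁻¹ = [-227/565 -126/565; -78/565 3/565; 27/2825 -666/2825]
x' − x̄ = [577/565, -1098/565, 18999/2825] = K·y
y = (KᵀK)⁻¹·Kᵀ·(x' − x̄) = [13, -28]
z = y + H·x̄ = [13, -28] + [-10, 30] = [3, 2]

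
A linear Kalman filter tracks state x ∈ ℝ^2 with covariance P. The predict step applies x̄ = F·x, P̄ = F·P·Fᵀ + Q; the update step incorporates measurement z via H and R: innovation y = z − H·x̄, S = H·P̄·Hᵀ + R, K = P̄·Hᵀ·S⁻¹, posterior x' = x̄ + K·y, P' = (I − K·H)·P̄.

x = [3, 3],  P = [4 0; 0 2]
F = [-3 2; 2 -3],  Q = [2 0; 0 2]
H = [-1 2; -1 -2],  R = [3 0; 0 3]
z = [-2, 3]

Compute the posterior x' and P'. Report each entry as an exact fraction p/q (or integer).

x' = [-2383/2303, -3225/2303]
P' = [3018/2303 -108/2303; -108/2303 828/2303]

x̄ = F·x = [-3, -3]
P̄ = F·P·Fᵀ + Q = [46 -36; -36 36]
y = z − H·x̄ = [1, -6]
S = H·P̄·Hᵀ + R = [337 -98; -98 49]
K = P̄·Hᵀ·S⁻¹ = [-22/47 -934/2303; 12/47 -516/2303]
x' = x̄ + K·y = [-2383/2303, -3225/2303]
P' = (I − K·H)·P̄ = [3018/2303 -108/2303; -108/2303 828/2303]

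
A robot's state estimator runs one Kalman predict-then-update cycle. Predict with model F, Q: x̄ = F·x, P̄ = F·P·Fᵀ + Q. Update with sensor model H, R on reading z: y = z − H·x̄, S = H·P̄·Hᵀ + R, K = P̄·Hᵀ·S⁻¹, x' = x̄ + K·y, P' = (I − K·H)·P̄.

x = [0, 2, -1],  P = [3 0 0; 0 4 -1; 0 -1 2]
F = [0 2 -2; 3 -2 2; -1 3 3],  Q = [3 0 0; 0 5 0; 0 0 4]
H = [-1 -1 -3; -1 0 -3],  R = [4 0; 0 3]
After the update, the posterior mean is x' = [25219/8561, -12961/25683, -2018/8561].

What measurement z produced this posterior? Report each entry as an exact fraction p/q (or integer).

x̄ = F·x = [6, -6, 3]
P̄ = F·P·Fᵀ + Q = [35 -32 12; -32 64 -21; 12 -21 43]
S = H·P̄·Hᵀ + R = [372 399; 399 497]
K = P̄·Hᵀ·S⁻¹ = [426/1223 -3617/8561; -3214/3669 7657/8561; -161/1223 -1524/8561]
x' − x̄ = [-26147/8561, 141137/25683, -27701/8561] = K·y
y = (KᵀK)⁻¹·Kᵀ·(x' − x̄) = [7, 13]
z = y + H·x̄ = [7, 13] + [-9, -15] = [-2, -2]

z = [-2, -2]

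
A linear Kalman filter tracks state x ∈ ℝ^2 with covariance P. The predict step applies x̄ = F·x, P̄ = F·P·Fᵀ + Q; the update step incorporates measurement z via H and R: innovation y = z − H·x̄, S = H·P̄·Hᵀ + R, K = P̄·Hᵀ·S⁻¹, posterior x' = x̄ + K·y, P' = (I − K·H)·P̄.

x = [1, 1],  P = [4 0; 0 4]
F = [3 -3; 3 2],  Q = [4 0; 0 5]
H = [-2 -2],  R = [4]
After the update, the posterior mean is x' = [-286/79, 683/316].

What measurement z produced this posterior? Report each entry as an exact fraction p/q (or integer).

z = [3]

x̄ = F·x = [0, 5]
P̄ = F·P·Fᵀ + Q = [76 12; 12 57]
S = H·P̄·Hᵀ + R = [632]
K = P̄·Hᵀ·S⁻¹ = [-22/79; -69/316]
x' − x̄ = [-286/79, -897/316] = K·y
y = (KᵀK)⁻¹·Kᵀ·(x' − x̄) = [13]
z = y + H·x̄ = [13] + [-10] = [3]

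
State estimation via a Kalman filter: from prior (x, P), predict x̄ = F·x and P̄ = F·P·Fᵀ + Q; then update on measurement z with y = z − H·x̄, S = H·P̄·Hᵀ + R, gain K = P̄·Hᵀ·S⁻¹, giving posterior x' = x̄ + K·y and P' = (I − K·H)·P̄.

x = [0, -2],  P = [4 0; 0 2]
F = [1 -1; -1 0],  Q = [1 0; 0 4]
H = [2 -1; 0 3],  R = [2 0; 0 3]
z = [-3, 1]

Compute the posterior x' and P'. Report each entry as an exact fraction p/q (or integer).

x' = [-95/97, 48/97]
P' = [49/97 12/97; 12/97 88/291]

x̄ = F·x = [2, 0]
P̄ = F·P·Fᵀ + Q = [7 -4; -4 8]
y = z − H·x̄ = [-7, 1]
S = H·P̄·Hᵀ + R = [54 -48; -48 75]
K = P̄·Hᵀ·S⁻¹ = [43/97 12/97; -8/291 88/291]
x' = x̄ + K·y = [-95/97, 48/97]
P' = (I − K·H)·P̄ = [49/97 12/97; 12/97 88/291]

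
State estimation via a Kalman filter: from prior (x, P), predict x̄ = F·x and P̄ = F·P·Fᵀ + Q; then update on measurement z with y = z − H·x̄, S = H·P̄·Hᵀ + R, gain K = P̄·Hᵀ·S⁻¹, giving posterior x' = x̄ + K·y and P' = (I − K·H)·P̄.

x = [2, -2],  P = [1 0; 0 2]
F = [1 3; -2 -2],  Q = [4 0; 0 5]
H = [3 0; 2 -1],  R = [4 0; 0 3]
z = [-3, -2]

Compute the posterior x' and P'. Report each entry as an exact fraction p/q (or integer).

x̄ = F·x = [-4, 0]
P̄ = F·P·Fᵀ + Q = [23 -14; -14 17]
y = z − H·x̄ = [9, 6]
S = H·P̄·Hᵀ + R = [211 180; 180 168]
K = P̄·Hᵀ·S⁻¹ = [33/127 10/127; 87/254 -645/1016]
x' = x̄ + K·y = [-151/127, -369/508]
P' = (I − K·H)·P̄ = [44/127 58/127; 58/127 2863/1016]

x' = [-151/127, -369/508]
P' = [44/127 58/127; 58/127 2863/1016]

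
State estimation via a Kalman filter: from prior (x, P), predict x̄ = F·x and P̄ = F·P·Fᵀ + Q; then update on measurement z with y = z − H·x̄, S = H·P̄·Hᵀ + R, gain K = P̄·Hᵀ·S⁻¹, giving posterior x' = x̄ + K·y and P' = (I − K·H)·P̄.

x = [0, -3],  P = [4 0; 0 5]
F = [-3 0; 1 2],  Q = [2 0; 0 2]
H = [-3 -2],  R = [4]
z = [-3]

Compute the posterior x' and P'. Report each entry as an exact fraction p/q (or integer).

x̄ = F·x = [0, -6]
P̄ = F·P·Fᵀ + Q = [38 -12; -12 26]
y = z − H·x̄ = [-15]
S = H·P̄·Hᵀ + R = [306]
K = P̄·Hᵀ·S⁻¹ = [-5/17; -8/153]
x' = x̄ + K·y = [75/17, -266/51]
P' = (I − K·H)·P̄ = [196/17 -284/17; -284/17 3850/153]

x' = [75/17, -266/51]
P' = [196/17 -284/17; -284/17 3850/153]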